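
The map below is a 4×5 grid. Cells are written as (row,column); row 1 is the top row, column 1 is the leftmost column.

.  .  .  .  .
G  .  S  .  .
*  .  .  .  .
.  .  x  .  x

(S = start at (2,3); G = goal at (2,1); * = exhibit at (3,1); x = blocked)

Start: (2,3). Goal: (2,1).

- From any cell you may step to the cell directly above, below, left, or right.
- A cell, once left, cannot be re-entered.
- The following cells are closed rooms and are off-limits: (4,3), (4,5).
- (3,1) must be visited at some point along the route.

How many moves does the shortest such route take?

Any route passes through (3,1) somewhere between (2,3) and (2,1). Summing Manhattan distances along the two legs ((2,3) → (3,1) → (2,1)) gives a lower bound of 3 + 1 = 4 moves.
A route of 4 moves achieves this: (2,3) → (3,3) → (3,2) → (3,1) → (2,1).
Since 4 matches the lower bound, it is optimal.

4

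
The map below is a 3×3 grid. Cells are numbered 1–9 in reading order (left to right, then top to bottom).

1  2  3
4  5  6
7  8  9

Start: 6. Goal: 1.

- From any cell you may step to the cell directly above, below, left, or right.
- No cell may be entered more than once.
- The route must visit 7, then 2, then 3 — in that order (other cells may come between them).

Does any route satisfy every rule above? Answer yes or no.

no

Ignoring the required order, 1 revisit-free route from 6 to 1 passes through all of 7, 2, and 3; the waypoint orders that occur are 3 → 2 → 7 (1) — never 7 → 2 → 3.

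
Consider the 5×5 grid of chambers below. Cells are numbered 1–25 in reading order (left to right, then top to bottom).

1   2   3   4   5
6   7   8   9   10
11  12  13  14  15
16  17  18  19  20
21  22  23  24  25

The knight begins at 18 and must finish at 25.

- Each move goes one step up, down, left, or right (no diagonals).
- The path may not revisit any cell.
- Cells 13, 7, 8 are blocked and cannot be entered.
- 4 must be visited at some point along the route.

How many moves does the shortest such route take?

9

Any route passes through 4 somewhere between 18 and 25. Summing Manhattan distances along the two legs (18 → 4 → 25) gives a lower bound of 4 + 5 = 9 moves.
A route of 9 moves achieves this: 18 → 19 → 14 → 9 → 4 → 5 → 10 → 15 → 20 → 25.
Since 9 matches the lower bound, it is optimal.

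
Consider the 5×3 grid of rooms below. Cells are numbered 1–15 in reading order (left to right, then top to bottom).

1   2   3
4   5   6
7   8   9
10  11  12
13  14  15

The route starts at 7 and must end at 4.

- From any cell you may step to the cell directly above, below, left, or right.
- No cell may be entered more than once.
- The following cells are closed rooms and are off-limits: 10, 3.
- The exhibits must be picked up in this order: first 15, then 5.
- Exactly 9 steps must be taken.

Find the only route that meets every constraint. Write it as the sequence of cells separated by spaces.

The waypoints must appear in the order 15, 5, with no cell reused.
Route from 7: right to 8, 2× down (reaching 14), right to 15, 3× up (reaching 6), 2× left (reaching 4) — 9 moves in all.
Check: order respected (15 at step 4, 5 at step 8); 9 moves as required.

7 8 11 14 15 12 9 6 5 4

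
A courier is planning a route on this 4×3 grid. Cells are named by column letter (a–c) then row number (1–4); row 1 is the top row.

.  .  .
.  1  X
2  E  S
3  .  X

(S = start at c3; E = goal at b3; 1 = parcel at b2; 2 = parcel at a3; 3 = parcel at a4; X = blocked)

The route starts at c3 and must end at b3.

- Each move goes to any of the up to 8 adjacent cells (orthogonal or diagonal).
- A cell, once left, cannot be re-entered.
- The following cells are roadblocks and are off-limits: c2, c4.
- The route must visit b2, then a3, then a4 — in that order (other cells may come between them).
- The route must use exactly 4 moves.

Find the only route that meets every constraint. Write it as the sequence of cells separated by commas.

c3, b2, a3, a4, b3

The waypoints must appear in the order b2, a3, a4, with no cell reused.
Route from c3: up-left to b2, down-left to a3, down to a4, up-right to b3 — 4 moves in all.
Check: order respected (1 at step 1, 2 at step 2, 3 at step 3); 4 moves as required.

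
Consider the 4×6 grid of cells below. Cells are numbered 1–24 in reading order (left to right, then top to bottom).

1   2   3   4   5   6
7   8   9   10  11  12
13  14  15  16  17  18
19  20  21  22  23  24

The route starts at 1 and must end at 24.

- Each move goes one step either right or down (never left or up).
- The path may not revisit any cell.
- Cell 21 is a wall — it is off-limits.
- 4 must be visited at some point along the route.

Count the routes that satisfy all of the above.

A right/down-only route from 1 to 24 makes exactly 3 down-moves and 5 right-moves in some order.
With no other constraints that would be C(8,3) = 56 routes.
Split at 4 and multiply the segment counts (each segment already excludes blocked cells): 1→4: 1; 4→24: 10; product = 10.
That gives 10 routes.

10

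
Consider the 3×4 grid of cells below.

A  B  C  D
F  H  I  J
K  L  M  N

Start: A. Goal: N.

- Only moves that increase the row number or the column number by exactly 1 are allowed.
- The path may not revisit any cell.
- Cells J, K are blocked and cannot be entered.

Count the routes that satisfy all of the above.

5

A right/down-only route from A to N makes exactly 2 down-moves and 3 right-moves in some order.
With no other constraints that would be C(5,2) = 10 routes.
Subtract routes through each blocked cell (inclusion–exclusion for overlaps): − through J: 4 − through K: 1 → 5.
That gives 5 routes.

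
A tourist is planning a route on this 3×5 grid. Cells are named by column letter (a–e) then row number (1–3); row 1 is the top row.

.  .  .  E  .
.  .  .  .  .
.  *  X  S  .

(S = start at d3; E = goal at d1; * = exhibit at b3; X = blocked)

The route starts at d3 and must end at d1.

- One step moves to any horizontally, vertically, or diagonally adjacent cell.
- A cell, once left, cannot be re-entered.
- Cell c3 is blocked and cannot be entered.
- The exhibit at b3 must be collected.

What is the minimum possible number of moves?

Any route passes through b3 somewhere between d3 and d1. Summing Chebyshev distances along the two legs (d3 → b3 → d1) gives a lower bound of 2 + 2 = 4 moves.
The shortest route satisfying every rule uses 5 moves: d3 → c2 → b3 → b2 → c1 → d1.
The no-revisit rule (legs can't share cells) pushes the minimum above the 4-move bound; an exhaustive check rules out every length from 4 to 4, leaving 5 as the minimum.

5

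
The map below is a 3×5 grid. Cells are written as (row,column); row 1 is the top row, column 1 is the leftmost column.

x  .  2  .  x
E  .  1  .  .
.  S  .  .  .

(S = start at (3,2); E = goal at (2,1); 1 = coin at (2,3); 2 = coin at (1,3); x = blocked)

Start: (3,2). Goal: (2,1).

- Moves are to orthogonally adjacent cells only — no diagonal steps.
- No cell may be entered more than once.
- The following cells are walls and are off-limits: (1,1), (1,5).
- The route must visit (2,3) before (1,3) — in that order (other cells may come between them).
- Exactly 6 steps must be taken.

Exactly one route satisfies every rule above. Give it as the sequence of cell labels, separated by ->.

(3,2) -> (3,3) -> (2,3) -> (1,3) -> (1,2) -> (2,2) -> (2,1)

The waypoints must appear in the order (2,3), (1,3), with no cell reused.
Route from (3,2): right to (3,3), 2× up (reaching (1,3)), left to (1,2), down to (2,2), left to (2,1) — 6 moves in all.
Check: order respected (1 at step 2, 2 at step 3); 6 moves as required.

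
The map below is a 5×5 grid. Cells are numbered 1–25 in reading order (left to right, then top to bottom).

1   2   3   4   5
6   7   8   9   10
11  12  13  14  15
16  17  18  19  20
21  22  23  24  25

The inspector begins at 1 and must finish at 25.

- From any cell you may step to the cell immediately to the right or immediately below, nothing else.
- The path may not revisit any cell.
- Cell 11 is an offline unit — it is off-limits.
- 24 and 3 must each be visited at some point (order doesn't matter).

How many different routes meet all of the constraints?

5

A right/down-only route from 1 to 25 makes exactly 4 down-moves and 4 right-moves in some order.
With no other constraints that would be C(8,4) = 70 routes.
A monotone route can only reach the required cells in the order 3, 24, so split there and multiply the segment counts (each segment already excludes blocked cells): 1→3: 1; 3→24: 5; 24→25: 1; product = 5.
That gives 5 routes.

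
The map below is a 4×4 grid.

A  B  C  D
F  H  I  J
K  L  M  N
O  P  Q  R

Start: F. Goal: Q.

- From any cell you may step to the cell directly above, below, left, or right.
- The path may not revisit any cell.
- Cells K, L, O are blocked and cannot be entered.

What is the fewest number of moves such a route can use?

4

The Manhattan distance from F to Q is |2−4| + |1−3| = 4, so at least 4 moves are needed.
A route of 4 moves achieves this: F → H → I → M → Q.
Since 4 matches the lower bound, it is optimal.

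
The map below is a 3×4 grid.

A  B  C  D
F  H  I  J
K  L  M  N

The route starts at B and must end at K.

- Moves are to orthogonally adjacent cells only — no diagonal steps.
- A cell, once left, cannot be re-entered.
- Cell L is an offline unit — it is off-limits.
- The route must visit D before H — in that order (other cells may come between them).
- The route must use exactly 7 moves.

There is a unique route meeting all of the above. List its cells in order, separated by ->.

B -> C -> D -> J -> I -> H -> F -> K

The waypoints must appear in the order D, H, with no cell reused.
Route from B: right 2 to D, down 1 to J, left 3 to F, down 1 to K — 7 moves in all.
Check: order respected (D at step 2, H at step 5); 7 moves as required.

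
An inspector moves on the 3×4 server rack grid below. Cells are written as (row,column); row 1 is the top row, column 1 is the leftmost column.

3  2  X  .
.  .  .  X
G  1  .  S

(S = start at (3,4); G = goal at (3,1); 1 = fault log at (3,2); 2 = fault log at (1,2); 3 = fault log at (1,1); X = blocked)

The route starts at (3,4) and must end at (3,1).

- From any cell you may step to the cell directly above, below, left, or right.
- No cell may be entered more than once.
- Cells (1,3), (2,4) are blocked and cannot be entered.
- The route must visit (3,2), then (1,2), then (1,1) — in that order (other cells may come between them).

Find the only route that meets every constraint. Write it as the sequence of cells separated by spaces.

(3,4) (3,3) (3,2) (2,2) (1,2) (1,1) (2,1) (3,1)

The waypoints must appear in the order (3,2), (1,2), (1,1), with no cell reused.
Route from (3,4): 2× left (reaching (3,2)), 2× up (reaching (1,2)), left to (1,1), 2× down (reaching (3,1)) — 7 moves in all.
Check: order respected (1 at step 2, 2 at step 4, 3 at step 5).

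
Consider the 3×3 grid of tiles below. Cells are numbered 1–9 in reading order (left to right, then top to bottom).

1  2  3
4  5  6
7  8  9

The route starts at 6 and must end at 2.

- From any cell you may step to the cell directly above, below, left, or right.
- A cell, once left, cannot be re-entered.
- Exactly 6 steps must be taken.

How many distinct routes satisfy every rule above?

Need simple routes of exactly 6 moves from 6 to 2 (Manhattan distance 2, so 2 moves are spent on a detour and 2 undoing it).
Enumerating: 6 9 8 5 4 1 2 | 6 9 8 7 4 1 2 | 6 9 8 7 4 5 2 | 6 5 8 7 4 1 2.
That gives 4 routes.

4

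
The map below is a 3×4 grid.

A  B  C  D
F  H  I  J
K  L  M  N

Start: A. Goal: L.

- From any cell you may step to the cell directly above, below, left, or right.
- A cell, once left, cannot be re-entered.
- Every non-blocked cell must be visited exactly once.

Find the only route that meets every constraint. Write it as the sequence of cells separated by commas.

A, B, C, D, J, N, M, I, H, F, K, L

Need to visit all 12 open cells exactly once, starting at A and ending at L.
Cell N has only two open neighbours (J and M), so the path must pass straight through it: one of those is the cell it's entered from and the other is where it exits.
Route from A: 3× right (reaching D), 2× down (reaching N), left to M, up to I, 2× left (reaching F), down to K, right to L — 11 moves in all.
Check: all 12 open cells covered.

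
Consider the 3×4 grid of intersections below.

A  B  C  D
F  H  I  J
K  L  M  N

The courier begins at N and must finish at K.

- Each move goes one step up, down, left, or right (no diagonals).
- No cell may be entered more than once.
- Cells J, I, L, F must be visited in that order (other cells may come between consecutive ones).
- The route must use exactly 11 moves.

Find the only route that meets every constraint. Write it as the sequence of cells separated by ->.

N -> J -> D -> C -> I -> M -> L -> H -> B -> A -> F -> K

The waypoints must appear in the order J, I, L, F, with no cell reused.
Route from N: 2× up (reaching D), left to C, 2× down (reaching M), left to L, 2× up (reaching B), left to A, 2× down (reaching K) — 11 moves in all.
Check: order respected (J at step 1, I at step 4, L at step 6, F at step 10); 11 moves as required.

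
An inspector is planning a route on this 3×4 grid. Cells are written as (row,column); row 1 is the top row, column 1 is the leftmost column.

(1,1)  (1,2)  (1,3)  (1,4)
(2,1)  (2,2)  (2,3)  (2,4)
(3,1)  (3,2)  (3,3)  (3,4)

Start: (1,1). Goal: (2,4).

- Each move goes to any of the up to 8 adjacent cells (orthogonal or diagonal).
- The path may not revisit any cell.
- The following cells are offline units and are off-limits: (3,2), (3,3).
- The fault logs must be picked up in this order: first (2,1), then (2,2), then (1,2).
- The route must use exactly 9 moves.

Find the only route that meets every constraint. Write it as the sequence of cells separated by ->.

The waypoints must appear in the order (2,1), (2,2), (1,2), with no cell reused.
Route from (1,1): down 2 to (3,1), up-right 1 to (2,2), up 1 to (1,2), right 2 to (1,4), down-left 1 to (2,3), down-right 1 to (3,4), up 1 to (2,4) — 9 moves in all.
Check: order respected ((2,1) at step 1, (2,2) at step 3, (1,2) at step 4); 9 moves as required.

(1,1) -> (2,1) -> (3,1) -> (2,2) -> (1,2) -> (1,3) -> (1,4) -> (2,3) -> (3,4) -> (2,4)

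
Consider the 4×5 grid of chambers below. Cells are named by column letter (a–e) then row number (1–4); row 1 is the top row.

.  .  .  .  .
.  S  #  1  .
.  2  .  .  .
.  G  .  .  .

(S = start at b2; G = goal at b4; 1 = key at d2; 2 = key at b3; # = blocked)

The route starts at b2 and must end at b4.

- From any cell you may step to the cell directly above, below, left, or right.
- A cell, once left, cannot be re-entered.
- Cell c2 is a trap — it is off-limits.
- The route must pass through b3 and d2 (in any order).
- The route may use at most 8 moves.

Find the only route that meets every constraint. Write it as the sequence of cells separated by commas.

The budget equals the shortest possible length, so every move has to be on a shortest route through the required cells.
Route from b2: up to b1, 2× right (reaching d1), 2× down (reaching d3), 2× left (reaching b3), down to b4 — 8 moves in all.
Check: all required cells visited; 8 ≤ 8 moves.

b2, b1, c1, d1, d2, d3, c3, b3, b4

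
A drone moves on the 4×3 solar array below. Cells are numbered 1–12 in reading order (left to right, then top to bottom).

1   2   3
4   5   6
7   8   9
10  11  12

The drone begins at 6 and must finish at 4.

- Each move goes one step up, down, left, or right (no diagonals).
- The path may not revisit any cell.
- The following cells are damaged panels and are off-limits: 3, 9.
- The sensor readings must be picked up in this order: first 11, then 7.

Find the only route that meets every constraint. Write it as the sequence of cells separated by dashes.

The waypoints must appear in the order 11, 7, with no cell reused.
Route from 6: left 1 to 5, down 2 to 11, left 1 to 10, up 2 to 4 — 6 moves in all.
Check: order respected (11 at step 3, 7 at step 5).

6 - 5 - 8 - 11 - 10 - 7 - 4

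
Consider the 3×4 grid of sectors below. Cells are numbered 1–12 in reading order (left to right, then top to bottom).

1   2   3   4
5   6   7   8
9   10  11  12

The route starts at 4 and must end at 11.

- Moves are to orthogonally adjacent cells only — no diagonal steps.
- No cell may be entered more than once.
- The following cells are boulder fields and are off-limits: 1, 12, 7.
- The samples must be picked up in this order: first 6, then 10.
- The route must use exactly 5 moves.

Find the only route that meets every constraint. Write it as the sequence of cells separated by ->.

4 -> 3 -> 2 -> 6 -> 10 -> 11

The waypoints must appear in the order 6, 10, with no cell reused.
Route from 4: left 2 to 2, down 2 to 10, right 1 to 11 — 5 moves in all.
Check: order respected (6 at step 3, 10 at step 4); 5 moves as required.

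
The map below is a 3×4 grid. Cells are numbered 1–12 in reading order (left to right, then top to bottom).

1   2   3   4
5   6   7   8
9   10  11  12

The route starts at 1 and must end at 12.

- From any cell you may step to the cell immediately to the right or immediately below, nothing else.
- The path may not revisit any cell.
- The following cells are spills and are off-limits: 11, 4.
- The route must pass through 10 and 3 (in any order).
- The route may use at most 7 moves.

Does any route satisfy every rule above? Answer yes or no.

10 is below but to the left of 3: going 3 → 10 would need a leftward move and 10 → 3 an upward move, so no right/down-only route can visit both required cells.

no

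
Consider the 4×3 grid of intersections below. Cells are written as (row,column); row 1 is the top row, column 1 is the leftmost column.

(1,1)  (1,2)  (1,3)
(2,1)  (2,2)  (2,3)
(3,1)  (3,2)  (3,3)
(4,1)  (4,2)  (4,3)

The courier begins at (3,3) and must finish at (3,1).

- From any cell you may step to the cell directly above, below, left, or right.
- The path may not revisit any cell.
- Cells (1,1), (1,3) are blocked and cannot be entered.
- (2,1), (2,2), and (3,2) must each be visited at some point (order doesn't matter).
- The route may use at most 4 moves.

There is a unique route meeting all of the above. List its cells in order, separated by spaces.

The 4-move cap with required stops at (2,1), (2,2), (3,2) leaves no slack for detours.
Route from (3,3): left to (3,2), up to (2,2), left to (2,1), down to (3,1) — 4 moves in all.
Check: all required cells visited; 4 ≤ 4 moves.

(3,3) (3,2) (2,2) (2,1) (3,1)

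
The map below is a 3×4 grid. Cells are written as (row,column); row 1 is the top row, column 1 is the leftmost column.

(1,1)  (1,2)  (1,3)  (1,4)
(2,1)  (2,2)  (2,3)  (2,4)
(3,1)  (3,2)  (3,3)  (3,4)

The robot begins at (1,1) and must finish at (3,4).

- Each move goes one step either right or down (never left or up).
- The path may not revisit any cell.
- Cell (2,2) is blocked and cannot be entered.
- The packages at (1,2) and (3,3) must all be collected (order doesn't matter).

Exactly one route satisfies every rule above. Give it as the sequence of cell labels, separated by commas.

(1,1), (1,2), (1,3), (2,3), (3,3), (3,4)

Moves only go right or down, so the column and row indices never decrease.
Route from (1,1): 2× right (reaching (1,3)), 2× down (reaching (3,3)), right to (3,4) — 5 moves in all.
Check: all required cells visited.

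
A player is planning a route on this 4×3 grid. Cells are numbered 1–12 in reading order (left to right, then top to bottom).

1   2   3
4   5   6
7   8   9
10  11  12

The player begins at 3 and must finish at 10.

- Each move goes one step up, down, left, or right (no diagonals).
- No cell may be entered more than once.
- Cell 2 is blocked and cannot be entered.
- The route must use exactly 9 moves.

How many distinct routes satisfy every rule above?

Need simple routes of exactly 9 moves from 3 to 10 (Manhattan distance 5, so 2 moves are spent on a detour and 2 undoing it).
Enumerating: 3 6 9 12 11 8 5 4 7 10 | 3 6 5 4 7 8 9 12 11 10.
That gives 2 routes.

2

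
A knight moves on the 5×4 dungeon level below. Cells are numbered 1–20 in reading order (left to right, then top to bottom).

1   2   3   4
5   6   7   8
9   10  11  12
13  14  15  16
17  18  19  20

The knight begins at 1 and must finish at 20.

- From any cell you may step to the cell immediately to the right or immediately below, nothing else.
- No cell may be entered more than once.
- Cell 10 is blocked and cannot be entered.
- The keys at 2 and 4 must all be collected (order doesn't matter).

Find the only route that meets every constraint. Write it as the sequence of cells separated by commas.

1, 2, 3, 4, 8, 12, 16, 20

Moves only go right or down, so the column and row indices never decrease.
Route from 1: right 3 to 4, down 4 to 20 — 7 moves in all.
Check: all required cells visited.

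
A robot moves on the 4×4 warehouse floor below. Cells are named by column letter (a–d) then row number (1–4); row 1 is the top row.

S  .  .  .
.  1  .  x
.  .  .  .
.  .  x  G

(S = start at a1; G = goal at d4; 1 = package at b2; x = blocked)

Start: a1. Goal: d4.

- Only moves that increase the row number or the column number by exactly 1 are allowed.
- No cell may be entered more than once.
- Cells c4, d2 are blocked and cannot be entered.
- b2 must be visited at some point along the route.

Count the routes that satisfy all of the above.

A right/down-only route from a1 to d4 makes exactly 3 down-moves and 3 right-moves in some order.
With no other constraints that would be C(6,3) = 20 routes.
Split at b2 and multiply the segment counts (each segment already excludes blocked cells): a1→b2: 2; b2→d4: 2; product = 4.
That gives 4 routes.

4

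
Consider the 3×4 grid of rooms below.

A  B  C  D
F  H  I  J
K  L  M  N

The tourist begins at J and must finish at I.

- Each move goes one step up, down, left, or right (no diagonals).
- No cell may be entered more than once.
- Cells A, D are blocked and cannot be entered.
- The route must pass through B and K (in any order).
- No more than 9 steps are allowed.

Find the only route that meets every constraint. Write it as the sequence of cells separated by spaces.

Any route must reach B and K and still end at I within 9 moves, so the order of the required stops is forced.
Route from J: down 1 to N, left 3 to K, up 1 to F, right 1 to H, up 1 to B, right 1 to C, down 1 to I — 9 moves in all.
Check: all required cells visited; 9 ≤ 9 moves.

J N M L K F H B C I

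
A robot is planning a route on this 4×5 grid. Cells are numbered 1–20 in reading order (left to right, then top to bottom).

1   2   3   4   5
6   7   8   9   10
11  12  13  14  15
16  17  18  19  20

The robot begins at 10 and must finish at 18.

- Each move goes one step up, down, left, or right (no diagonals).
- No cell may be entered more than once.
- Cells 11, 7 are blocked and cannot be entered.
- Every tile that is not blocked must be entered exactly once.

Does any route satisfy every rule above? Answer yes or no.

no

Cell 6 has only one open neighbour but is neither the start nor the goal, so a Hamiltonian route would have to both enter and leave it through the same neighbour — impossible without revisiting.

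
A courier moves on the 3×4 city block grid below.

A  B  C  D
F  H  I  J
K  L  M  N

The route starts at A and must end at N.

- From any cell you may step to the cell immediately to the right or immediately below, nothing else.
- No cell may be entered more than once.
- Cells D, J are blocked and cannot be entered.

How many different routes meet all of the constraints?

6

A right/down-only route from A to N makes exactly 2 down-moves and 3 right-moves in some order.
With no other constraints that would be C(5,2) = 10 routes.
Subtract routes through each blocked cell (inclusion–exclusion for overlaps): − through D: 1 − through J: 4 + through D&J: 1 → 6.
That gives 6 routes.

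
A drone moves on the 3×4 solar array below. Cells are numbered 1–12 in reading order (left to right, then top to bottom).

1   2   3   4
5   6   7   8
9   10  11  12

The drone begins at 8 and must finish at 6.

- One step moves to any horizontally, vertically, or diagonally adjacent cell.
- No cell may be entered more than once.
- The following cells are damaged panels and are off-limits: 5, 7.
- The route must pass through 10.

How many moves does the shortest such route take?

3

Any route passes through 10 somewhere between 8 and 6. Summing Chebyshev distances along the two legs (8 → 10 → 6) gives a lower bound of 2 + 1 = 3 moves.
A route of 3 moves achieves this: 8 → 11 → 10 → 6.
Since 3 matches the lower bound, it is optimal.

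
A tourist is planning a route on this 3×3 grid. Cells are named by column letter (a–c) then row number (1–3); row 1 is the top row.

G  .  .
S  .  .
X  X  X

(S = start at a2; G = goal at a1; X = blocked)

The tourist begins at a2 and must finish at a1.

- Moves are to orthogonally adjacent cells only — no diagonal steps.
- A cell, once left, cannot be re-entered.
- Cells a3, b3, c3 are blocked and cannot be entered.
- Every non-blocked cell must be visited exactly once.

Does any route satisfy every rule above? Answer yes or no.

yes

One route that works: a2 → b2 → c2 → c1 → b1 → a1.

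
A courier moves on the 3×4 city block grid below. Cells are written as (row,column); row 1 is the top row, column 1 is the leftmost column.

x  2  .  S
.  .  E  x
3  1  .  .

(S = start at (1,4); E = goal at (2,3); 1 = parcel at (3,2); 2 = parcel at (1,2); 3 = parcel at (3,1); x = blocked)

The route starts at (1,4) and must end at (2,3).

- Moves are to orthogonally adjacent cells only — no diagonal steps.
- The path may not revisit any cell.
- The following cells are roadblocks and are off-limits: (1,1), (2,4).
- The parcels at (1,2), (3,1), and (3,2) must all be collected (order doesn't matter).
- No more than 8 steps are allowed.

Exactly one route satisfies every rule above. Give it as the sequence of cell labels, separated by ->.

Any route must reach (1,2), (3,1), and (3,2) and still end at (2,3) within 8 moves, so the order of the required stops is forced.
Route from (1,4): left 2 to (1,2), down 1 to (2,2), left 1 to (2,1), down 1 to (3,1), right 2 to (3,3), up 1 to (2,3) — 8 moves in all.
Check: all required cells visited; 8 ≤ 8 moves.

(1,4) -> (1,3) -> (1,2) -> (2,2) -> (2,1) -> (3,1) -> (3,2) -> (3,3) -> (2,3)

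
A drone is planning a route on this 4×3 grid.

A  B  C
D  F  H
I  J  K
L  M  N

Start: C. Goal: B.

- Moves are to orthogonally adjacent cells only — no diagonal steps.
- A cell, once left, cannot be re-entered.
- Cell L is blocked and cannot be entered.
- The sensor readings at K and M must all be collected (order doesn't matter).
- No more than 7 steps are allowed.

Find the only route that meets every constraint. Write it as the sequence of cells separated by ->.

The budget equals the shortest possible length, so every move has to be on a shortest route through the required cells.
Route from C: down 3 to N, left 1 to M, up 3 to B — 7 moves in all.
Check: all required cells visited; 7 ≤ 7 moves.

C -> H -> K -> N -> M -> J -> F -> B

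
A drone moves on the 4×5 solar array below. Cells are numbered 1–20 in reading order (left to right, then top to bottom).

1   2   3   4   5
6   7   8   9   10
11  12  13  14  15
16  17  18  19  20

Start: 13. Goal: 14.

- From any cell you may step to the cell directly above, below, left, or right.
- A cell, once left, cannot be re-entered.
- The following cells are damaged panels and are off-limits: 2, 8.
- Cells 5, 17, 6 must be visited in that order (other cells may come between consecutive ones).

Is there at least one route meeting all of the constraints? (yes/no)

no

Ignoring the required order, 1 revisit-free route from 13 to 14 passes through all of 5, 17, and 6; the waypoint orders that occur are 6 → 17 → 5 (1) — never 5 → 17 → 6.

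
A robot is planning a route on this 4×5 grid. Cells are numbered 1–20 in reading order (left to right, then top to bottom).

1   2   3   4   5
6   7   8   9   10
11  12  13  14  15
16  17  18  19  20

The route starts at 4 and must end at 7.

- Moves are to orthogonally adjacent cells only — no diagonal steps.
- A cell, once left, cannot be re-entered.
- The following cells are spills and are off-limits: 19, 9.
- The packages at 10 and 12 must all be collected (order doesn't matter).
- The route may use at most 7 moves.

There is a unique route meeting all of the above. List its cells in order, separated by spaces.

Any route must reach 10 and 12 and still end at 7 within 7 moves, so the order of the required stops is forced.
Route from 4: right to 5, 2× down (reaching 15), 3× left (reaching 12), up to 7 — 7 moves in all.
Check: all required cells visited; 7 ≤ 7 moves.

4 5 10 15 14 13 12 7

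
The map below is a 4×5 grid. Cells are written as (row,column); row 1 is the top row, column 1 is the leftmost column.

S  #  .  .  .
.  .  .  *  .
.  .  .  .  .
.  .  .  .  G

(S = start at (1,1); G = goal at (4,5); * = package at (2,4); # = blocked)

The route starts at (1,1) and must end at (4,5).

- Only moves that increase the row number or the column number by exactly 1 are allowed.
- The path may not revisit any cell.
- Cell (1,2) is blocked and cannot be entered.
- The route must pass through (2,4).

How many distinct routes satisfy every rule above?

3

A right/down-only route from (1,1) to (4,5) makes exactly 3 down-moves and 4 right-moves in some order.
With no other constraints that would be C(7,3) = 35 routes.
Split at (2,4) and multiply the segment counts (each segment already excludes blocked cells): (1,1)→(2,4): 1; (2,4)→(4,5): 3; product = 3.
That gives 3 routes.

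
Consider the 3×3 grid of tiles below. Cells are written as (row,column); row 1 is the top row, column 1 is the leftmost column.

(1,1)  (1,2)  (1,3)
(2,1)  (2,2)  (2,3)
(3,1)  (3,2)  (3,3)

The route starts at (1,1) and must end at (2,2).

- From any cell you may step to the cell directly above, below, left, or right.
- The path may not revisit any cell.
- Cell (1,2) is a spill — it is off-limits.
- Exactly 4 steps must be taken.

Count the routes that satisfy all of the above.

Need simple routes of exactly 4 moves from (1,1) to (2,2) (Manhattan distance 2, so 1 moves are spent on a detour and 1 undoing it).
Enumerating: (1,1) (2,1) (3,1) (3,2) (2,2).
That gives 1 route.

1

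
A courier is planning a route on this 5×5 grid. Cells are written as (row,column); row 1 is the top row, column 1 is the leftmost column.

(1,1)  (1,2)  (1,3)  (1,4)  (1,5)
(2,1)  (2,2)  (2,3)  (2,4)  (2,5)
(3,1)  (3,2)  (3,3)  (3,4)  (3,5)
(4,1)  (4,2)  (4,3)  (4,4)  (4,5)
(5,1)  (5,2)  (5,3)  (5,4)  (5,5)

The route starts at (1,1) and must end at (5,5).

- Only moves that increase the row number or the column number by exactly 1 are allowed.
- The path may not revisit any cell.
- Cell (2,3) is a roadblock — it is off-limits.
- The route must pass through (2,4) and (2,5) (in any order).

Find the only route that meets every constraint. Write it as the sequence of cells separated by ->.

(1,1) -> (1,2) -> (1,3) -> (1,4) -> (2,4) -> (2,5) -> (3,5) -> (4,5) -> (5,5)

Moves only go right or down, so the column and row indices never decrease.
Route from (1,1): 3× right (reaching (1,4)), down to (2,4), right to (2,5), 3× down (reaching (5,5)) — 8 moves in all.
Check: all required cells visited.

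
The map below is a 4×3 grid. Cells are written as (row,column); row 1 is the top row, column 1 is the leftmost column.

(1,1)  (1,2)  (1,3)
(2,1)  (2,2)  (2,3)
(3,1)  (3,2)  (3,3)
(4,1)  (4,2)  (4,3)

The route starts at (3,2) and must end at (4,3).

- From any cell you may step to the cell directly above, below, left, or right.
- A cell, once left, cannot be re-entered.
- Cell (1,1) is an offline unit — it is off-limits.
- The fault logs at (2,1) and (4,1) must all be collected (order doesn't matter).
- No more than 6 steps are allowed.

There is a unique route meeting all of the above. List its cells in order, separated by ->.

(3,2) -> (2,2) -> (2,1) -> (3,1) -> (4,1) -> (4,2) -> (4,3)

The budget equals the shortest possible length, so every move has to be on a shortest route through the required cells.
Route from (3,2): up to (2,2), left to (2,1), 2× down (reaching (4,1)), 2× right (reaching (4,3)) — 6 moves in all.
Check: all required cells visited; 6 ≤ 6 moves.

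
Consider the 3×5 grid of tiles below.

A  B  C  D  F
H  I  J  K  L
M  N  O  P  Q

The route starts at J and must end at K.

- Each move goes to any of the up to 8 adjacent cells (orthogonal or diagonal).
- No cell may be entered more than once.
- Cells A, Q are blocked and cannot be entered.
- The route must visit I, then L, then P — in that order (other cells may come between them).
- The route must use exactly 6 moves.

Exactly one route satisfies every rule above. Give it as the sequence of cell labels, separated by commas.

The waypoints must appear in the order I, L, P, with no cell reused.
Route from J: left to I, up-right to C, right to D, down-right to L, down-left to P, up to K — 6 moves in all.
Check: order respected (I at step 1, L at step 4, P at step 5); 6 moves as required.

J, I, C, D, L, P, K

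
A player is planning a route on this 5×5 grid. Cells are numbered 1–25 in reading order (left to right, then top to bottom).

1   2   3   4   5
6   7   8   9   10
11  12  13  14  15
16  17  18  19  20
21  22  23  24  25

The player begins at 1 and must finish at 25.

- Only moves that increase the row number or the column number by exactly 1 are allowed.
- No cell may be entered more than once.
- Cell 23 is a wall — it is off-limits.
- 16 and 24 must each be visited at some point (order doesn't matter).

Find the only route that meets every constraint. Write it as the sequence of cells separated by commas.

1, 6, 11, 16, 17, 18, 19, 24, 25

Moves only go right or down, so the column and row indices never decrease.
Route from 1: 3× down (reaching 16), 3× right (reaching 19), down to 24, right to 25 — 8 moves in all.
Check: all required cells visited.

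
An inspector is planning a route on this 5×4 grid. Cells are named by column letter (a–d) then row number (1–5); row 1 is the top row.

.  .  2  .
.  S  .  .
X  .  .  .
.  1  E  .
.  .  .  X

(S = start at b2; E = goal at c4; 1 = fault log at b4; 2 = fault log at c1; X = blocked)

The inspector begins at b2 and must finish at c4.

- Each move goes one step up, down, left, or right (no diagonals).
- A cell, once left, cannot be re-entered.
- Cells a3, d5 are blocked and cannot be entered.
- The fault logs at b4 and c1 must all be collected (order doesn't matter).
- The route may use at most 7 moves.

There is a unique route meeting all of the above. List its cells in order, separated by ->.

The 7-move cap with required stops at b4, c1 leaves no slack for detours.
Route from b2: up 1 to b1, right 1 to c1, down 2 to c3, left 1 to b3, down 1 to b4, right 1 to c4 — 7 moves in all.
Check: all required cells visited; 7 ≤ 7 moves.

b2 -> b1 -> c1 -> c2 -> c3 -> b3 -> b4 -> c4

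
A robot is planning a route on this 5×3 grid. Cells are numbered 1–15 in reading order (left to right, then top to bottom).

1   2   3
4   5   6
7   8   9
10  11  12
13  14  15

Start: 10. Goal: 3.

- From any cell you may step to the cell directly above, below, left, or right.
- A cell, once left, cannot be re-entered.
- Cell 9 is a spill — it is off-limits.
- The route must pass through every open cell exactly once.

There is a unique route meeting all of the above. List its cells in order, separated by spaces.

10 13 14 15 12 11 8 7 4 1 2 5 6 3

Need to visit all 14 open cells exactly once, starting at 10 and ending at 3.
Cell 6 has only two open neighbours (3 and 5), so the path must pass straight through it: one of those is the cell it's entered from and the other is where it exits.
Route from 10: down 1 to 13, right 2 to 15, up 1 to 12, left 1 to 11, up 1 to 8, left 1 to 7, up 2 to 1, right 1 to 2, down 1 to 5, right 1 to 6, up 1 to 3 — 13 moves in all.
Check: all 14 open cells covered.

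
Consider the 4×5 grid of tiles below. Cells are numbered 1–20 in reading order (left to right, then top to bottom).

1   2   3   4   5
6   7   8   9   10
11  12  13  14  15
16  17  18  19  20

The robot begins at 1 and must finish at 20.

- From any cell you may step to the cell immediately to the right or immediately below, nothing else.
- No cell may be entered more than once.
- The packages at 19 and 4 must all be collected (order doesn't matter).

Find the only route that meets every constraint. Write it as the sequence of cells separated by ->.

Moves only go right or down, so the column and row indices never decrease.
Route from 1: 3× right (reaching 4), 3× down (reaching 19), right to 20 — 7 moves in all.
Check: all required cells visited.

1 -> 2 -> 3 -> 4 -> 9 -> 14 -> 19 -> 20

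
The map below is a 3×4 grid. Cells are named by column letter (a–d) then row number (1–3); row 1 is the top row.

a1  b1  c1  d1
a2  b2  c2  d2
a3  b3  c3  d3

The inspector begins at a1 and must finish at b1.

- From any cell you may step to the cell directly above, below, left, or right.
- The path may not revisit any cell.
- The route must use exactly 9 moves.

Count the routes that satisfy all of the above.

Need simple routes of exactly 9 moves from a1 to b1 (Manhattan distance 1, so 4 moves are spent on a detour and 4 undoing it).
Branch systematically from the start, pruning whenever the remaining move budget drops below the Manhattan distance to b1 or differs from it in parity. Every completion starts via a2: 9 (no valid completion starts via b1).
That gives 9 routes.

9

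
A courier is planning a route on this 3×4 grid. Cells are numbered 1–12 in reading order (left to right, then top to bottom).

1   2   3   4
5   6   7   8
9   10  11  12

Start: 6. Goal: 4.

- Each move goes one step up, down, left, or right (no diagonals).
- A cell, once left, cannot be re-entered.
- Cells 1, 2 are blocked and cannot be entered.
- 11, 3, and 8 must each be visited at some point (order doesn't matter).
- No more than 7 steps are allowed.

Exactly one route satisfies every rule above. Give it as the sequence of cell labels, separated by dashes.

Any route must reach 11, 3, and 8 and still end at 4 within 7 moves, so the order of the required stops is forced.
Route from 6: down 1 to 10, right 2 to 12, up 1 to 8, left 1 to 7, up 1 to 3, right 1 to 4 — 7 moves in all.
Check: all required cells visited; 7 ≤ 7 moves.

6 - 10 - 11 - 12 - 8 - 7 - 3 - 4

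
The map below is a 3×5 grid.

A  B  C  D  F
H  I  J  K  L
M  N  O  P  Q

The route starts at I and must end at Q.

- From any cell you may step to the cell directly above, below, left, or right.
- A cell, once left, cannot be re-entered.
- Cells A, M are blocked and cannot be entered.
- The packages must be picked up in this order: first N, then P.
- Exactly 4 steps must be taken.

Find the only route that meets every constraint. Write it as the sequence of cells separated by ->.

I -> N -> O -> P -> Q

The waypoints must appear in the order N, P, with no cell reused.
Route from I: down 1 to N, right 3 to Q — 4 moves in all.
Check: order respected (N at step 1, P at step 3); 4 moves as required.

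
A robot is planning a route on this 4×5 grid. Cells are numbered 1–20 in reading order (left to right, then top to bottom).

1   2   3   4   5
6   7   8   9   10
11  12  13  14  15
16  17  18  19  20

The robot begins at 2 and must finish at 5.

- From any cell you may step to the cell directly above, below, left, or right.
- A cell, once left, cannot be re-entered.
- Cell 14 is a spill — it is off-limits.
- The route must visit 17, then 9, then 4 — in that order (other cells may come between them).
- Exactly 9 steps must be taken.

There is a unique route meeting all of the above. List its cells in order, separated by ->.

2 -> 7 -> 12 -> 17 -> 18 -> 13 -> 8 -> 9 -> 4 -> 5

The waypoints must appear in the order 17, 9, 4, with no cell reused.
Route from 2: 3× down (reaching 17), right to 18, 2× up (reaching 8), right to 9, up to 4, right to 5 — 9 moves in all.
Check: order respected (17 at step 3, 9 at step 7, 4 at step 8); 9 moves as required.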